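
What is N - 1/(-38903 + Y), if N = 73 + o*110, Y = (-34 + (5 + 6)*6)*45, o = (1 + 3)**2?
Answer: 68669680/37463 ≈ 1833.0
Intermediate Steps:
o = 16 (o = 4**2 = 16)
Y = 1440 (Y = (-34 + 11*6)*45 = (-34 + 66)*45 = 32*45 = 1440)
N = 1833 (N = 73 + 16*110 = 73 + 1760 = 1833)
N - 1/(-38903 + Y) = 1833 - 1/(-38903 + 1440) = 1833 - 1/(-37463) = 1833 - 1*(-1/37463) = 1833 + 1/37463 = 68669680/37463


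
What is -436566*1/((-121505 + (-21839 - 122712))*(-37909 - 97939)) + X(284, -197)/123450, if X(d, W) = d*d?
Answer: 728777517021857/1115468753498400 ≈ 0.65334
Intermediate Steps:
X(d, W) = d²
-436566*1/((-121505 + (-21839 - 122712))*(-37909 - 97939)) + X(284, -197)/123450 = -436566*1/((-121505 + (-21839 - 122712))*(-37909 - 97939)) + 284²/123450 = -436566*(-1/(135848*(-121505 - 144551))) + 80656*(1/123450) = -436566/((-135848*(-266056))) + 40328/61725 = -436566/36143175488 + 40328/61725 = -436566*1/36143175488 + 40328/61725 = -218283/18071587744 + 40328/61725 = 728777517021857/1115468753498400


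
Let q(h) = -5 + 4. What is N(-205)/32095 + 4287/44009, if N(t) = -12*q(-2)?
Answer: 19731339/201781265 ≈ 0.097786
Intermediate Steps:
q(h) = -1
N(t) = 12 (N(t) = -12*(-1) = 12)
N(-205)/32095 + 4287/44009 = 12/32095 + 4287/44009 = 19731339/201781265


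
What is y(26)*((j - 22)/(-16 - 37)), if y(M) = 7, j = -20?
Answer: 294/53 ≈ 5.5472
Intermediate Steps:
y(26)*((j - 22)/(-16 - 37)) = 7*((-20 - 22)/(-16 - 37)) = 7*(-42/(-53)) = 7*(-42*(-1/53)) = 7*(42/53) = 294/53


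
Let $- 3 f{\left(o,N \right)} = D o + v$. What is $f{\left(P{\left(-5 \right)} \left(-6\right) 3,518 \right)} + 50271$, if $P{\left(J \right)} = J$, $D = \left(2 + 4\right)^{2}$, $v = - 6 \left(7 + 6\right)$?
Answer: $49217$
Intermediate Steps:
$v = -78$ ($v = \left(-6\right) 13 = -78$)
$D = 36$ ($D = 6^{2} = 36$)
$f{\left(o,N \right)} = 26 - 12 o$ ($f{\left(o,N \right)} = - \frac{36 o - 78}{3} = - \frac{-78 + 36 o}{3} = 26 - 12 o$)
$f{\left(P{\left(-5 \right)} \left(-6\right) 3,518 \right)} + 50271 = \left(26 - 12 \left(-5\right) \left(-6\right) 3\right) + 50271 = \left(26 - 12 \cdot 30 \cdot 3\right) + 50271 = \left(26 - 1080\right) + 50271 = -1054 + 50271 = 49217$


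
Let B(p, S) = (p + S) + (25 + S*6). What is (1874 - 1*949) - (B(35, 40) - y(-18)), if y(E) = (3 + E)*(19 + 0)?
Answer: 300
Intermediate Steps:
y(E) = 57 + 19*E (y(E) = (3 + E)*19 = 57 + 19*E)
B(p, S) = 25 + p + 7*S (B(p, S) = (S + p) + (25 + 6*S) = 25 + p + 7*S)
(1874 - 1*949) - (B(35, 40) - y(-18)) = (1874 - 1*949) - ((25 + 35 + 7*40) - (57 + 19*(-18))) = (1874 - 949) - ((25 + 35 + 280) - (57 - 342)) = 925 - (340 - 1*(-285)) = 925 - (340 + 285) = 925 - 1*625 = 925 - 625 = 300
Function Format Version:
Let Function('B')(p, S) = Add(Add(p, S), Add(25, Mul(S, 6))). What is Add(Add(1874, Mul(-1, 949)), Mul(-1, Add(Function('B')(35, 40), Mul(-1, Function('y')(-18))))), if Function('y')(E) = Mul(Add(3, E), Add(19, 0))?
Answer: 300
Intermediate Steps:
Function('y')(E) = Add(57, Mul(19, E)) (Function('y')(E) = Mul(Add(3, E), 19) = Add(57, Mul(19, E)))
Function('B')(p, S) = Add(25, p, Mul(7, S)) (Function('B')(p, S) = Add(Add(S, p), Add(25, Mul(6, S))) = Add(25, p, Mul(7, S)))
Add(Add(1874, Mul(-1, 949)), Mul(-1, Add(Function('B')(35, 40), Mul(-1, Function('y')(-18))))) = Add(Add(1874, Mul(-1, 949)), Mul(-1, Add(Add(25, 35, Mul(7, 40)), Mul(-1, Add(57, Mul(19, -18)))))) = Add(Add(1874, -949), Mul(-1, Add(Add(25, 35, 280), Mul(-1, Add(57, -342))))) = Add(925, Mul(-1, Add(340, Mul(-1, -285)))) = Add(925, Mul(-1, Add(340, 285))) = Add(925, Mul(-1, 625)) = Add(925, -625) = 300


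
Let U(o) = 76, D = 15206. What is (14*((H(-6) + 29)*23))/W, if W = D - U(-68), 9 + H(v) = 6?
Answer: 4186/7565 ≈ 0.55334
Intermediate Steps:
H(v) = -3 (H(v) = -9 + 6 = -3)
W = 15130 (W = 15206 - 1*76 = 15206 - 76 = 15130)
(14*((H(-6) + 29)*23))/W = (14*((-3 + 29)*23))/15130 = (14*(26*23))*(1/15130) = (14*598)*(1/15130) = 8372*(1/15130) = 4186/7565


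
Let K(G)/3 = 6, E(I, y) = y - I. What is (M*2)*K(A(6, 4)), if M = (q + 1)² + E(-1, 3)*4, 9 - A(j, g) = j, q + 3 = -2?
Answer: 1152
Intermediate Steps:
q = -5 (q = -3 - 2 = -5)
A(j, g) = 9 - j
K(G) = 18 (K(G) = 3*6 = 18)
M = 32 (M = (-5 + 1)² + (3 - 1*(-1))*4 = (-4)² + (3 + 1)*4 = 16 + 4*4 = 16 + 16 = 32)
(M*2)*K(A(6, 4)) = (32*2)*18 = 64*18 = 1152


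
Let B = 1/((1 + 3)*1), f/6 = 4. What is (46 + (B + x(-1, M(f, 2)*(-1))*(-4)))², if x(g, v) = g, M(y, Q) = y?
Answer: 40401/16 ≈ 2525.1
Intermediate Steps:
f = 24 (f = 6*4 = 24)
B = ¼ (B = 1/(4*1) = 1/4 = ¼ ≈ 0.25000)
(46 + (B + x(-1, M(f, 2)*(-1))*(-4)))² = (46 + (¼ - 1*(-4)))² = (46 + (¼ + 4))² = (46 + 17/4)² = (201/4)² = 40401/16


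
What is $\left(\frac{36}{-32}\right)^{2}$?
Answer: $\frac{81}{64} \approx 1.2656$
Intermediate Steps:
$\left(\frac{36}{-32}\right)^{2} = \left(36 \left(- \frac{1}{32}\right)\right)^{2} = \left(- \frac{9}{8}\right)^{2} = \frac{81}{64}$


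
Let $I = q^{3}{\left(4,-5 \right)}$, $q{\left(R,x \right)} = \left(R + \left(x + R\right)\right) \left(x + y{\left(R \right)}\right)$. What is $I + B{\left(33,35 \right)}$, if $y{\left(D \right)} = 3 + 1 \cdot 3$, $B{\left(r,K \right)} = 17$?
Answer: $44$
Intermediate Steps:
$y{\left(D \right)} = 6$ ($y{\left(D \right)} = 3 + 3 = 6$)
$q{\left(R,x \right)} = \left(6 + x\right) \left(x + 2 R\right)$ ($q{\left(R,x \right)} = \left(R + \left(x + R\right)\right) \left(x + 6\right) = \left(R + \left(R + x\right)\right) \left(6 + x\right) = \left(x + 2 R\right) \left(6 + x\right) = \left(6 + x\right) \left(x + 2 R\right)$)
$I = 27$ ($I = \left(\left(-5\right)^{2} + 6 \left(-5\right) + 12 \cdot 4 + 2 \cdot 4 \left(-5\right)\right)^{3} = \left(25 - 30 + 48 - 40\right)^{3} = 3^{3} = 27$)
$I + B{\left(33,35 \right)} = 27 + 17 = 44$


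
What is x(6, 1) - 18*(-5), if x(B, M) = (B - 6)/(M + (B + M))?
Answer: 90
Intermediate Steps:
x(B, M) = (-6 + B)/(B + 2*M)
x(6, 1) - 18*(-5) = (-6 + 6)/(6 + 2*1) - 18*(-5) = 0/(6 + 2) + 90 = 0/8 + 90 = (⅛)*0 + 90 = 0 + 90 = 90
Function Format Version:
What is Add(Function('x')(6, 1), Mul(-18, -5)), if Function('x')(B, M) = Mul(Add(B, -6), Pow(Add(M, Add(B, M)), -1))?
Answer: 90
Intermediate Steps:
Function('x')(B, M) = Mul(Pow(Add(B, Mul(2, M)), -1), Add(-6, B)) (Function('x')(B, M) = Mul(Add(-6, B), Pow(Add(B, Mul(2, M)), -1)) = Mul(Pow(Add(B, Mul(2, M)), -1), Add(-6, B)))
Add(Function('x')(6, 1), Mul(-18, -5)) = Add(Mul(Pow(Add(6, Mul(2, 1)), -1), Add(-6, 6)), Mul(-18, -5)) = Add(Mul(Pow(Add(6, 2), -1), 0), 90) = Add(Mul(Pow(8, -1), 0), 90) = Add(Mul(Rational(1, 8), 0), 90) = Add(0, 90) = 90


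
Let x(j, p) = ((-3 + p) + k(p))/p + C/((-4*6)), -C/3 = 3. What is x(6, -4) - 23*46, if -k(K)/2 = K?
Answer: -8463/8 ≈ -1057.9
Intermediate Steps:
k(K) = -2*K
C = -9 (C = -3*3 = -9)
x(j, p) = 3/8 + (-3 - p)/p (x(j, p) = ((-3 + p) - 2*p)/p - 9/((-4*6)) = (-3 - p)/p - 9/(-24) = (-3 - p)/p - 9*(-1/24) = (-3 - p)/p + 3/8 = 3/8 + (-3 - p)/p)
x(6, -4) - 23*46 = (-5/8 - 3/(-4)) - 23*46 = (-5/8 - 3*(-¼)) - 1058 = (-5/8 + ¾) - 1058 = ⅛ - 1058 = -8463/8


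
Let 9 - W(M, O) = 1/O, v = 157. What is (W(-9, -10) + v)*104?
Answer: 86372/5 ≈ 17274.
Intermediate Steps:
W(M, O) = 9 - 1/O
(W(-9, -10) + v)*104 = ((9 - 1/(-10)) + 157)*104 = ((9 - 1*(-⅒)) + 157)*104 = ((9 + ⅒) + 157)*104 = (91/10 + 157)*104 = (1661/10)*104 = 86372/5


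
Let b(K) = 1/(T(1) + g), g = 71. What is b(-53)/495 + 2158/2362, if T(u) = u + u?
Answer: 38990846/42675435 ≈ 0.91366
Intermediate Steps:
T(u) = 2*u
b(K) = 1/73 (b(K) = 1/(2*1 + 71) = 1/(2 + 71) = 1/73)
b(-53)/495 + 2158/2362 = (1/73)/495 + 2158/2362 = (1/73)*(1/495) + 2158*(1/2362) = 1/36135 + 1079/1181 = 38990846/42675435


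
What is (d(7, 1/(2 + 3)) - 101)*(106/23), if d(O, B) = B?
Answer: -53424/115 ≈ -464.56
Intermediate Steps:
(d(7, 1/(2 + 3)) - 101)*(106/23) = (1/(2 + 3) - 101)*(106/23) = (1/5 - 101)*(106*(1/23)) = (1/5 - 101)*(106/23) = -504/5*106/23 = -53424/115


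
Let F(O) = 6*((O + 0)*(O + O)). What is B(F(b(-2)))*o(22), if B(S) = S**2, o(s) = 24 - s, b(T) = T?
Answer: 4608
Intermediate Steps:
F(O) = 12*O**2 (F(O) = 6*(O*(2*O)) = 6*(2*O**2) = 12*O**2)
B(F(b(-2)))*o(22) = (12*(-2)**2)**2*(24 - 1*22) = (12*4)**2*(24 - 22) = 48**2*2 = 2304*2 = 4608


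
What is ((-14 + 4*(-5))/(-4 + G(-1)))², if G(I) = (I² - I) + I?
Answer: 1156/9 ≈ 128.44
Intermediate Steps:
G(I) = I²
((-14 + 4*(-5))/(-4 + G(-1)))² = ((-14 + 4*(-5))/(-4 + (-1)²))² = ((-14 - 20)/(-4 + 1))² = (-34/(-3))² = (-34*(-⅓))² = (34/3)² = 1156/9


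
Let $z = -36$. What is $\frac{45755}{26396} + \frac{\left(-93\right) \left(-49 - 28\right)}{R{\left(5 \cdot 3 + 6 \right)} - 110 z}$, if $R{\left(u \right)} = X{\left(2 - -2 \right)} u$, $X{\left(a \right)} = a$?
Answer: $\frac{7792812}{2223863} \approx 3.5042$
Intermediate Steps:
$R{\left(u \right)} = 4 u$ ($R{\left(u \right)} = \left(2 - -2\right) u = \left(2 + 2\right) u = 4 u$)
$\frac{45755}{26396} + \frac{\left(-93\right) \left(-49 - 28\right)}{R{\left(5 \cdot 3 + 6 \right)} - 110 z} = \frac{45755}{26396} + \frac{\left(-93\right) \left(-49 - 28\right)}{4 \left(5 \cdot 3 + 6\right) - -3960} = 45755 \cdot \frac{1}{26396} + \frac{\left(-93\right) \left(-77\right)}{4 \left(15 + 6\right) + 3960} = \frac{45755}{26396} + \frac{7161}{4 \cdot 21 + 3960} = \frac{45755}{26396} + \frac{7161}{84 + 3960} = \frac{45755}{26396} + \frac{7161}{4044} = \frac{45755}{26396} + 7161 \cdot \frac{1}{4044} = \frac{45755}{26396} + \frac{2387}{1348} = \frac{7792812}{2223863}$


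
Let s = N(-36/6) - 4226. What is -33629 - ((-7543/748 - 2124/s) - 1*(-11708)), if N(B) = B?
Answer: -17935696551/395692 ≈ -45327.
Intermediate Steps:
s = -4232 (s = -36/6 - 4226 = -36*⅙ - 4226 = -6 - 4226 = -4232)
-33629 - ((-7543/748 - 2124/s) - 1*(-11708)) = -33629 - ((-7543/748 - 2124/(-4232)) - 1*(-11708)) = -33629 - ((-7543*1/748 - 2124*(-1/4232)) + 11708) = -33629 - ((-7543/748 + 531/1058) + 11708) = -33629 - (-3791653/395692 + 11708) = -33629 - 1*4628970283/395692 = -33629 - 4628970283/395692 = -17935696551/395692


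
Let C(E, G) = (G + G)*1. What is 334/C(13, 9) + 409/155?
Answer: 29566/1395 ≈ 21.194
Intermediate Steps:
C(E, G) = 2*G (C(E, G) = (2*G)*1 = 2*G)
334/C(13, 9) + 409/155 = 334/((2*9)) + 409/155 = 334/18 + 409*(1/155) = 334*(1/18) + 409/155 = 167/9 + 409/155 = 29566/1395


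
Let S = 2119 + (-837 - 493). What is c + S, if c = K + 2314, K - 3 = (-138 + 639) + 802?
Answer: 4409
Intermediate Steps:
S = 789 (S = 2119 - 1330 = 789)
K = 1306 (K = 3 + ((-138 + 639) + 802) = 3 + (501 + 802) = 3 + 1303 = 1306)
c = 3620 (c = 1306 + 2314 = 3620)
c + S = 3620 + 789 = 4409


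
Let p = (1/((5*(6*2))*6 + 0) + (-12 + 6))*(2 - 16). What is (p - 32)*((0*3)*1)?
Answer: 0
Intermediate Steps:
p = 15113/180 (p = (1/((5*12)*6 + 0) - 6)*(-14) = (1/(60*6 + 0) - 6)*(-14) = (1/(360 + 0) - 6)*(-14) = (1/360 - 6)*(-14) = -2159/360*(-14) = 15113/180 ≈ 83.961)
(p - 32)*((0*3)*1) = (15113/180 - 32)*((0*3)*1) = 9353*(0*1)/180 = (9353/180)*0 = 0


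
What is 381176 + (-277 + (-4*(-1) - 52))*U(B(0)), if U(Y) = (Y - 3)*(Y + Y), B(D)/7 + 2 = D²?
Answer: 226476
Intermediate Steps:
B(D) = -14 + 7*D²
U(Y) = 2*Y*(-3 + Y) (U(Y) = (-3 + Y)*(2*Y) = 2*Y*(-3 + Y))
381176 + (-277 + (-4*(-1) - 52))*U(B(0)) = 381176 + (-277 + (-4*(-1) - 52))*(2*(-14 + 7*0²)*(-3 + (-14 + 7*0²))) = 381176 + (-277 + (4 - 52))*(2*(-14 + 7*0)*(-3 + (-14 + 7*0))) = 381176 + (-277 - 48)*(2*(-14 + 0)*(-3 + (-14 + 0))) = 381176 - 650*(-14)*(-3 - 14) = 381176 - 650*(-14)*(-17) = 381176 - 325*476 = 381176 - 154700 = 226476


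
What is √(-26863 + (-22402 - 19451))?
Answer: 2*I*√17179 ≈ 262.14*I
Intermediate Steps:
√(-26863 + (-22402 - 19451)) = √(-26863 - 41853) = √(-68716) = 2*I*√17179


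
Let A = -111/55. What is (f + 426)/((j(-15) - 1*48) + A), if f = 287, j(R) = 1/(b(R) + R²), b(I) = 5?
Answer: -360778/25307 ≈ -14.256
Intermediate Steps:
j(R) = 1/(5 + R²)
A = -111/55 (A = -111*1/55 = -111/55 ≈ -2.0182)
(f + 426)/((j(-15) - 1*48) + A) = (287 + 426)/((1/(5 + (-15)²) - 1*48) - 111/55) = 713/((1/(5 + 225) - 48) - 111/55) = 713/((1/230 - 48) - 111/55) = 713/(-11039/230 - 111/55) = 713/(-25307/506) = 713*(-506/25307) = -360778/25307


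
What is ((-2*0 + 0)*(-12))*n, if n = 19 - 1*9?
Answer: 0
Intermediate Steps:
n = 10 (n = 19 - 9 = 10)
((-2*0 + 0)*(-12))*n = ((-2*0 + 0)*(-12))*10 = ((0 + 0)*(-12))*10 = (0*(-12))*10 = 0*10 = 0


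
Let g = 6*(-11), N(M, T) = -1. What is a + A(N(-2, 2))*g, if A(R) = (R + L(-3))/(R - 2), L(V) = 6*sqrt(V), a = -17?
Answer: -39 + 132*I*sqrt(3) ≈ -39.0 + 228.63*I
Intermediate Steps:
A(R) = (R + 6*I*sqrt(3))/(-2 + R) (A(R) = (R + 6*sqrt(-3))/(R - 2) = (R + 6*(I*sqrt(3)))/(-2 + R) = (R + 6*I*sqrt(3))/(-2 + R))
g = -66
a + A(N(-2, 2))*g = -17 + ((-1 + 6*I*sqrt(3))/(-2 - 1))*(-66) = -17 + ((-1 + 6*I*sqrt(3))/(-3))*(-66) = -17 - (-1 + 6*I*sqrt(3))/3*(-66) = -17 + (1/3 - 2*I*sqrt(3))*(-66) = -17 + (-22 + 132*I*sqrt(3)) = -39 + 132*I*sqrt(3)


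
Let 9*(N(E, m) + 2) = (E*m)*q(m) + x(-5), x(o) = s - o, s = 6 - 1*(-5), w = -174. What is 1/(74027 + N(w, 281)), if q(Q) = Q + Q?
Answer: -9/26812187 ≈ -3.3567e-7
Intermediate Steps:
s = 11 (s = 6 + 5 = 11)
x(o) = 11 - o
q(Q) = 2*Q
N(E, m) = -2/9 + 2*E*m²/9 (N(E, m) = -2 + ((E*m)*(2*m) + (11 - 1*(-5)))/9 = -2 + (2*E*m² + (11 + 5))/9 = -2 + (2*E*m² + 16)/9 = -2 + (16 + 2*E*m²)/9 = -2 + (16/9 + 2*E*m²/9) = -2/9 + 2*E*m²/9)
1/(74027 + N(w, 281)) = 1/(74027 + (-2/9 + (2/9)*(-174)*281²)) = 1/(74027 + (-2/9 + (2/9)*(-174)*78961)) = 1/(74027 + (-2/9 - 9159476/3)) = 1/(74027 - 27478430/9) = 1/(-26812187/9) = -9/26812187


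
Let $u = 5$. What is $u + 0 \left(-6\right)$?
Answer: $5$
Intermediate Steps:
$u + 0 \left(-6\right) = 5 + 0 \left(-6\right) = 5 + 0 = 5$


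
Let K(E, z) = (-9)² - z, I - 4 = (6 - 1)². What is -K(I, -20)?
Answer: -101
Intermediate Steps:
I = 29 (I = 4 + (6 - 1)² = 4 + 5² = 4 + 25 = 29)
K(E, z) = 81 - z
-K(I, -20) = -(81 - 1*(-20)) = -(81 + 20) = -1*101 = -101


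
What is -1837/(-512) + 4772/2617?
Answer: 7250693/1339904 ≈ 5.4114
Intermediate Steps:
-1837/(-512) + 4772/2617 = -1837*(-1/512) + 4772*(1/2617) = 1837/512 + 4772/2617 = 7250693/1339904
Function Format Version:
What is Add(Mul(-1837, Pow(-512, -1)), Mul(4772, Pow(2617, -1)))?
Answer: Rational(7250693, 1339904) ≈ 5.4114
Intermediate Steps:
Add(Mul(-1837, Pow(-512, -1)), Mul(4772, Pow(2617, -1))) = Add(Mul(-1837, Rational(-1, 512)), Mul(4772, Rational(1, 2617))) = Add(Rational(1837, 512), Rational(4772, 2617)) = Rational(7250693, 1339904)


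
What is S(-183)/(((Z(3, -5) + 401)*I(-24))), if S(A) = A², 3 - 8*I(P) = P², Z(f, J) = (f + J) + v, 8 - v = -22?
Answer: -29768/27313 ≈ -1.0899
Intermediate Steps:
v = 30 (v = 8 - 1*(-22) = 8 + 22 = 30)
Z(f, J) = 30 + J + f (Z(f, J) = (f + J) + 30 = (J + f) + 30 = 30 + J + f)
I(P) = 3/8 - P²/8
S(-183)/(((Z(3, -5) + 401)*I(-24))) = (-183)²/((((30 - 5 + 3) + 401)*(3/8 - ⅛*(-24)²))) = 33489/(((28 + 401)*(3/8 - ⅛*576))) = 33489/((429*(3/8 - 72))) = 33489/((429*(-573/8))) = 33489/(-245817/8) = 33489*(-8/245817) = -29768/27313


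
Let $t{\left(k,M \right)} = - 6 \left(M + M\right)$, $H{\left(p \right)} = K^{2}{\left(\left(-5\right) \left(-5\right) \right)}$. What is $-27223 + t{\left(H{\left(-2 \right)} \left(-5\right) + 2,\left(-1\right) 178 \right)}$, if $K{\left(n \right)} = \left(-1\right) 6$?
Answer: $-25087$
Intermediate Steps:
$K{\left(n \right)} = -6$
$H{\left(p \right)} = 36$ ($H{\left(p \right)} = \left(-6\right)^{2} = 36$)
$t{\left(k,M \right)} = - 12 M$ ($t{\left(k,M \right)} = - 6 \cdot 2 M = - 12 M$)
$-27223 + t{\left(H{\left(-2 \right)} \left(-5\right) + 2,\left(-1\right) 178 \right)} = -27223 - 12 \left(\left(-1\right) 178\right) = -27223 - -2136 = -27223 + 2136 = -25087$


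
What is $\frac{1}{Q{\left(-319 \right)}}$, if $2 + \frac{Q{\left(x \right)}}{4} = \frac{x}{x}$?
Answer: $- \frac{1}{4} \approx -0.25$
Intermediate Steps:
$Q{\left(x \right)} = -4$ ($Q{\left(x \right)} = -8 + 4 \frac{x}{x} = -8 + 4 \cdot 1 = -8 + 4 = -4$)
$\frac{1}{Q{\left(-319 \right)}} = \frac{1}{-4} = - \frac{1}{4}$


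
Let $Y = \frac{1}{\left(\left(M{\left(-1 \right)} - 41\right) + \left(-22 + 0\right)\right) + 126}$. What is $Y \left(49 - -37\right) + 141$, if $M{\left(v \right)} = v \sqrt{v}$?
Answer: $\frac{282594}{1985} + \frac{43 i}{1985} \approx 142.36 + 0.021662 i$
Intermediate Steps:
$M{\left(v \right)} = v^{\frac{3}{2}}$
$Y = \frac{63 + i}{3970}$ ($Y = \frac{1}{\left(\left(\left(-1\right)^{\frac{3}{2}} - 41\right) + \left(-22 + 0\right)\right) + 126} = \frac{1}{\left(\left(- i - 41\right) - 22\right) + 126} = \frac{1}{\left(\left(-41 - i\right) - 22\right) + 126} = \frac{1}{\left(-63 - i\right) + 126} = \frac{1}{63 - i} = \frac{63 + i}{3970} \approx 0.015869 + 0.00025189 i$)
$Y \left(49 - -37\right) + 141 = \left(\frac{63}{3970} + \frac{i}{3970}\right) \left(49 - -37\right) + 141 = \left(\frac{63}{3970} + \frac{i}{3970}\right) \left(49 + 37\right) + 141 = \left(\frac{63}{3970} + \frac{i}{3970}\right) 86 + 141 = \left(\frac{2709}{1985} + \frac{43 i}{1985}\right) + 141 = \frac{282594}{1985} + \frac{43 i}{1985}$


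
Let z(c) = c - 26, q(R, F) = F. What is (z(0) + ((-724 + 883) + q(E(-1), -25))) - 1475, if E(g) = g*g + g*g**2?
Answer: -1367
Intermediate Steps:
E(g) = g**2 + g**3
z(c) = -26 + c
(z(0) + ((-724 + 883) + q(E(-1), -25))) - 1475 = ((-26 + 0) + ((-724 + 883) - 25)) - 1475 = (-26 + (159 - 25)) - 1475 = (-26 + 134) - 1475 = 108 - 1475 = -1367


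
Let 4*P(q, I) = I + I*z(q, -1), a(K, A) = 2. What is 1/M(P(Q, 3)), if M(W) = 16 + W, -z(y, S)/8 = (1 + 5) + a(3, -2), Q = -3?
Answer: -4/125 ≈ -0.032000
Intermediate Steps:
z(y, S) = -64 (z(y, S) = -8*((1 + 5) + 2) = -8*(6 + 2) = -8*8 = -64)
P(q, I) = -63*I/4 (P(q, I) = (I + I*(-64))/4 = (I - 64*I)/4 = (-63*I)/4 = -63*I/4)
1/M(P(Q, 3)) = 1/(16 - 63/4*3) = 1/(16 - 189/4) = 1/(-125/4) = -4/125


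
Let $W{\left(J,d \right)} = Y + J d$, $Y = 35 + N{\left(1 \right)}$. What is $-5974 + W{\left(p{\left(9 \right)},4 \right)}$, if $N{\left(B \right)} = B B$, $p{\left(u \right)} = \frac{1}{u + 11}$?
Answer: $- \frac{29689}{5} \approx -5937.8$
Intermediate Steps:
$p{\left(u \right)} = \frac{1}{11 + u}$
$N{\left(B \right)} = B^{2}$
$Y = 36$ ($Y = 35 + 1^{2} = 35 + 1 = 36$)
$W{\left(J,d \right)} = 36 + J d$
$-5974 + W{\left(p{\left(9 \right)},4 \right)} = -5974 + \left(36 + \frac{1}{11 + 9} \cdot 4\right) = -5974 + \left(36 + \frac{1}{20} \cdot 4\right) = -5974 + \left(36 + \frac{1}{5}\right) = -5974 + \frac{181}{5} = - \frac{29689}{5}$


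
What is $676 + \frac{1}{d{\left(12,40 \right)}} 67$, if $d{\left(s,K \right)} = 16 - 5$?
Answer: $\frac{7503}{11} \approx 682.09$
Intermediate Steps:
$d{\left(s,K \right)} = 11$ ($d{\left(s,K \right)} = 16 - 5 = 11$)
$676 + \frac{1}{d{\left(12,40 \right)}} 67 = 676 + \frac{1}{11} \cdot 67 = 676 + \frac{67}{11} = \frac{7503}{11}$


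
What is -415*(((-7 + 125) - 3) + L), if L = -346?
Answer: 95865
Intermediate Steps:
-415*(((-7 + 125) - 3) + L) = -415*(((-7 + 125) - 3) - 346) = -415*((118 - 3) - 346) = -415*(115 - 346) = -415*(-231) = 95865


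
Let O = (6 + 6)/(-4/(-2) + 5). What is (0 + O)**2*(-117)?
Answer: -16848/49 ≈ -343.84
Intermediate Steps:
O = 12/7 (O = 12/(-4*(-1/2) + 5) = 12/(2 + 5) = 12/7 ≈ 1.7143)
(0 + O)**2*(-117) = (0 + 12/7)**2*(-117) = (12/7)**2*(-117) = (144/49)*(-117) = -16848/49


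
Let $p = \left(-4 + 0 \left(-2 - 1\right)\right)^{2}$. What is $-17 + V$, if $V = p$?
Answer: $-1$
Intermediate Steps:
$p = 16$ ($p = \left(-4 + 0 \left(-2 - 1\right)\right)^{2} = \left(-4 + 0 \left(-3\right)\right)^{2} = \left(-4 + 0\right)^{2} = \left(-4\right)^{2} = 16$)
$V = 16$
$-17 + V = -17 + 16 = -1$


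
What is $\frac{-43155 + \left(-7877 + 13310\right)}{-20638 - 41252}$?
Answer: $\frac{6287}{10315} \approx 0.6095$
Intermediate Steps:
$\frac{-43155 + \left(-7877 + 13310\right)}{-20638 - 41252} = \frac{-43155 + 5433}{-61890} = \left(-37722\right) \left(- \frac{1}{61890}\right) = \frac{6287}{10315}$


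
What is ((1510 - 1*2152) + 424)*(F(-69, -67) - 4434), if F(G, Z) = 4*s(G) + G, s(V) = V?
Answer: 1041822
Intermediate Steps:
F(G, Z) = 5*G (F(G, Z) = 4*G + G = 5*G)
((1510 - 1*2152) + 424)*(F(-69, -67) - 4434) = ((1510 - 1*2152) + 424)*(5*(-69) - 4434) = ((1510 - 2152) + 424)*(-345 - 4434) = (-642 + 424)*(-4779) = -218*(-4779) = 1041822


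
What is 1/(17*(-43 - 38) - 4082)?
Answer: -1/5459 ≈ -0.00018318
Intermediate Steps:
1/(17*(-43 - 38) - 4082) = 1/(17*(-81) - 4082) = 1/(-1377 - 4082) = 1/(-5459) = -1/5459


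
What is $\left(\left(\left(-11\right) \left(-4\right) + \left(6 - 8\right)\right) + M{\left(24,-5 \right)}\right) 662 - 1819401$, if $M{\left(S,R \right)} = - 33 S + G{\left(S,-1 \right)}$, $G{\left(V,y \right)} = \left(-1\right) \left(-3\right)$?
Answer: $-2313915$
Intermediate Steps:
$G{\left(V,y \right)} = 3$
$M{\left(S,R \right)} = 3 - 33 S$ ($M{\left(S,R \right)} = - 33 S + 3 = 3 - 33 S$)
$\left(\left(\left(-11\right) \left(-4\right) + \left(6 - 8\right)\right) + M{\left(24,-5 \right)}\right) 662 - 1819401 = \left(\left(\left(-11\right) \left(-4\right) + \left(6 - 8\right)\right) + \left(3 - 792\right)\right) 662 - 1819401 = \left(\left(44 - 2\right) + \left(3 - 792\right)\right) 662 - 1819401 = \left(42 - 789\right) 662 - 1819401 = \left(-747\right) 662 - 1819401 = -494514 - 1819401 = -2313915$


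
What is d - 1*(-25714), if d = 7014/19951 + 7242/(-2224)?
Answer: 570413812565/22185512 ≈ 25711.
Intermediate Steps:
d = -64443003/22185512 (d = 7014*(1/19951) + 7242*(-1/2224) = 7014/19951 - 3621/1112 = -64443003/22185512 ≈ -2.9047)
d - 1*(-25714) = -64443003/22185512 - 1*(-25714) = -64443003/22185512 + 25714 = 570413812565/22185512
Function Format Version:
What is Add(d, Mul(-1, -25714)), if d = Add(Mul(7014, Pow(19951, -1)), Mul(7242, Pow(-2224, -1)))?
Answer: Rational(570413812565, 22185512) ≈ 25711.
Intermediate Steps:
d = Rational(-64443003, 22185512) (d = Add(Mul(7014, Rational(1, 19951)), Mul(7242, Rational(-1, 2224))) = Add(Rational(7014, 19951), Rational(-3621, 1112)) = Rational(-64443003, 22185512) ≈ -2.9047)
Add(d, Mul(-1, -25714)) = Add(Rational(-64443003, 22185512), Mul(-1, -25714)) = Add(Rational(-64443003, 22185512), 25714) = Rational(570413812565, 22185512)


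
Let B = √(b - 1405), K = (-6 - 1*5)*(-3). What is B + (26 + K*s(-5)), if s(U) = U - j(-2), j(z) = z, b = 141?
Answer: -73 + 4*I*√79 ≈ -73.0 + 35.553*I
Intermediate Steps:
s(U) = 2 + U (s(U) = U - 1*(-2) = U + 2 = 2 + U)
K = 33 (K = (-6 - 5)*(-3) = -11*(-3) = 33)
B = 4*I*√79 (B = √(141 - 1405) = √(-1264) = 4*I*√79 ≈ 35.553*I)
B + (26 + K*s(-5)) = 4*I*√79 + (26 + 33*(2 - 5)) = 4*I*√79 + (26 + 33*(-3)) = 4*I*√79 + (26 - 99) = 4*I*√79 - 73 = -73 + 4*I*√79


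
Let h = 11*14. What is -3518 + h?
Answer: -3364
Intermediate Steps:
h = 154
-3518 + h = -3518 + 154 = -3364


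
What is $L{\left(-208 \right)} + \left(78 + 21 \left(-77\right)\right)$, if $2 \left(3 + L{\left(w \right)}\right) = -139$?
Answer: $- \frac{3223}{2} \approx -1611.5$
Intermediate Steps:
$L{\left(w \right)} = - \frac{145}{2}$ ($L{\left(w \right)} = -3 + \frac{1}{2} \left(-139\right) = -3 - \frac{139}{2} = - \frac{145}{2}$)
$L{\left(-208 \right)} + \left(78 + 21 \left(-77\right)\right) = - \frac{145}{2} + \left(78 + 21 \left(-77\right)\right) = - \frac{145}{2} + \left(78 - 1617\right) = - \frac{145}{2} - 1539 = - \frac{3223}{2}$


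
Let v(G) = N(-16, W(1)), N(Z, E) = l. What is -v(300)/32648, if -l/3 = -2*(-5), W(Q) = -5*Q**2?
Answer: 15/16324 ≈ 0.00091889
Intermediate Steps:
l = -30 (l = -(-6)*(-5) = -3*10 = -30)
N(Z, E) = -30
v(G) = -30
-v(300)/32648 = -1*(-30)/32648 = 30*(1/32648) = 15/16324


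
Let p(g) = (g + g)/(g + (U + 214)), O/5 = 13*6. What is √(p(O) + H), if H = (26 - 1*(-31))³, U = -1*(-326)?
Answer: √177971279/31 ≈ 430.34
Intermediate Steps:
U = 326
O = 390 (O = 5*(13*6) = 5*78 = 390)
p(g) = 2*g/(540 + g) (p(g) = (g + g)/(g + (326 + 214)) = (2*g)/(g + 540) = (2*g)/(540 + g) = 2*g/(540 + g))
H = 185193 (H = (26 + 31)³ = 57³ = 185193)
√(p(O) + H) = √(2*390/(540 + 390) + 185193) = √(2*390/930 + 185193) = √(2*390*(1/930) + 185193) = √(26/31 + 185193) = √(5741009/31) = √177971279/31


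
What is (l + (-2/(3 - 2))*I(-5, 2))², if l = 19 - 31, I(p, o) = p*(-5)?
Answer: 3844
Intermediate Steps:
I(p, o) = -5*p
l = -12
(l + (-2/(3 - 2))*I(-5, 2))² = (-12 + (-2/(3 - 2))*(-5*(-5)))² = (-12 - 2/1*25)² = (-12 - 2*1*25)² = (-12 - 2*25)² = (-12 - 50)² = (-62)² = 3844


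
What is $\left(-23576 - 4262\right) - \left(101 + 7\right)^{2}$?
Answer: $-39502$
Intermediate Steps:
$\left(-23576 - 4262\right) - \left(101 + 7\right)^{2} = -27838 - 108^{2} = -27838 - 11664 = -39502$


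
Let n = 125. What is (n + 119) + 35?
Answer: 279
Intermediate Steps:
(n + 119) + 35 = (125 + 119) + 35 = 244 + 35 = 279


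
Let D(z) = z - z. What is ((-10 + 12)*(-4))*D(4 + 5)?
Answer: 0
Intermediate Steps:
D(z) = 0
((-10 + 12)*(-4))*D(4 + 5) = ((-10 + 12)*(-4))*0 = (2*(-4))*0 = -8*0 = 0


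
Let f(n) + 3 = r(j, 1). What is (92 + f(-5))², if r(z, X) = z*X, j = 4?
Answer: 8649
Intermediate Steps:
r(z, X) = X*z
f(n) = 1 (f(n) = -3 + 1*4 = -3 + 4 = 1)
(92 + f(-5))² = (92 + 1)² = 93² = 8649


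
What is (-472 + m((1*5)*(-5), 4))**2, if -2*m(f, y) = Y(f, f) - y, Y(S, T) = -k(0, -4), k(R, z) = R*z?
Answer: 220900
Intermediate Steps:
Y(S, T) = 0 (Y(S, T) = -0*(-4) = -1*0 = 0)
m(f, y) = y/2 (m(f, y) = -(0 - y)/2 = -(-1)*y/2 = y/2)
(-472 + m((1*5)*(-5), 4))**2 = (-472 + (1/2)*4)**2 = (-472 + 2)**2 = (-470)**2 = 220900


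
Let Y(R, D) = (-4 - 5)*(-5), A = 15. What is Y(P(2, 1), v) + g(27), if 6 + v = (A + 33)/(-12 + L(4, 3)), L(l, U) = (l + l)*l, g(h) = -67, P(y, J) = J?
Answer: -22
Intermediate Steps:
L(l, U) = 2*l² (L(l, U) = (2*l)*l = 2*l²)
v = -18/5 (v = -6 + (15 + 33)/(-12 + 2*4²) = -6 + 48/(-12 + 2*16) = -6 + 48/(-12 + 32) = -6 + 48/20 = -6 + 48*(1/20) = -6 + 12/5 = -18/5 ≈ -3.6000)
Y(R, D) = 45 (Y(R, D) = -9*(-5) = 45)
Y(P(2, 1), v) + g(27) = 45 - 67 = -22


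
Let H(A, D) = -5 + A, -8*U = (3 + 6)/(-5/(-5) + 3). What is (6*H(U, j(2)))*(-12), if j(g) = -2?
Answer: 1521/4 ≈ 380.25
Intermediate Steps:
U = -9/32 (U = -(3 + 6)/(8*(-5/(-5) + 3)) = -9/(8*(-5*(-⅕) + 3)) = -9/(8*(1 + 3)) = -9/(8*4) = -⅛*9/4 = -9/32 ≈ -0.28125)
(6*H(U, j(2)))*(-12) = (6*(-5 - 9/32))*(-12) = (6*(-169/32))*(-12) = -507/16*(-12) = 1521/4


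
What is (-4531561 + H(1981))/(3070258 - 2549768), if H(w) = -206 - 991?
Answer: -73109/8395 ≈ -8.7086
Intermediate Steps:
H(w) = -1197
(-4531561 + H(1981))/(3070258 - 2549768) = (-4531561 - 1197)/(3070258 - 2549768) = -4532758/520490 = -4532758*1/520490 = -73109/8395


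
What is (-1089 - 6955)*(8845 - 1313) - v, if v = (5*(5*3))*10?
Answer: -60588158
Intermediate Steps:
v = 750 (v = (5*15)*10 = 75*10 = 750)
(-1089 - 6955)*(8845 - 1313) - v = (-1089 - 6955)*(8845 - 1313) - 1*750 = -8044*7532 - 750 = -60587408 - 750 = -60588158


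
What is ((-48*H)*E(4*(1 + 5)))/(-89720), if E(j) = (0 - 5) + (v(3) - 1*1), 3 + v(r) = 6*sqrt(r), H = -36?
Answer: 1944/11215 - 1296*sqrt(3)/11215 ≈ -0.026816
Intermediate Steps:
v(r) = -3 + 6*sqrt(r)
E(j) = -9 + 6*sqrt(3) (E(j) = (0 - 5) + ((-3 + 6*sqrt(3)) - 1*1) = -5 + ((-3 + 6*sqrt(3)) - 1) = -5 + (-4 + 6*sqrt(3)) = -9 + 6*sqrt(3))
((-48*H)*E(4*(1 + 5)))/(-89720) = ((-48*(-36))*(-9 + 6*sqrt(3)))/(-89720) = (1728*(-9 + 6*sqrt(3)))*(-1/89720) = (-15552 + 10368*sqrt(3))*(-1/89720) = 1944/11215 - 1296*sqrt(3)/11215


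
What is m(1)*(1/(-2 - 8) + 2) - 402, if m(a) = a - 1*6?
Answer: -823/2 ≈ -411.50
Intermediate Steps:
m(a) = -6 + a (m(a) = a - 6 = -6 + a)
m(1)*(1/(-2 - 8) + 2) - 402 = (-6 + 1)*(1/(-2 - 8) + 2) - 402 = -5*(1/(-10) + 2) - 402 = -5*(-⅒ + 2) - 402 = -5*19/10 - 402 = -19/2 - 402 = -823/2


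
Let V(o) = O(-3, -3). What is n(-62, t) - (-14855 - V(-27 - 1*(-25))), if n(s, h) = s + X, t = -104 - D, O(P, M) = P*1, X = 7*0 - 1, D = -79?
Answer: 14789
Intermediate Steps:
X = -1 (X = 0 - 1 = -1)
O(P, M) = P
V(o) = -3
t = -25 (t = -104 - 1*(-79) = -104 + 79 = -25)
n(s, h) = -1 + s (n(s, h) = s - 1 = -1 + s)
n(-62, t) - (-14855 - V(-27 - 1*(-25))) = (-1 - 62) - (-14855 - 1*(-3)) = -63 - (-14855 + 3) = -63 - 1*(-14852) = -63 + 14852 = 14789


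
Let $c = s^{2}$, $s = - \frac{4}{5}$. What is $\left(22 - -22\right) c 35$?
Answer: $\frac{4928}{5} \approx 985.6$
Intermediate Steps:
$s = - \frac{4}{5}$ ($s = \left(-4\right) \frac{1}{5} = - \frac{4}{5} \approx -0.8$)
$c = \frac{16}{25}$ ($c = \left(- \frac{4}{5}\right)^{2} = \frac{16}{25} \approx 0.64$)
$\left(22 - -22\right) c 35 = \left(22 - -22\right) \frac{16}{25} \cdot 35 = \left(22 + 22\right) \frac{16}{25} \cdot 35 = 44 \cdot \frac{16}{25} \cdot 35 = \frac{704}{25} \cdot 35 = \frac{4928}{5}$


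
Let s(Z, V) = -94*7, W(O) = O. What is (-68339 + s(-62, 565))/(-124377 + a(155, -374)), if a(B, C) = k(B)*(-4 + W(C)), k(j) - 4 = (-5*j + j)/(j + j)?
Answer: 22999/41711 ≈ 0.55139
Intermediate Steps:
k(j) = 2 (k(j) = 4 + (-5*j + j)/(j + j) = 4 + (-4*j)/((2*j)) = 4 + (-4*j)*(1/(2*j)) = 4 - 2 = 2)
s(Z, V) = -658
a(B, C) = -8 + 2*C (a(B, C) = 2*(-4 + C) = -8 + 2*C)
(-68339 + s(-62, 565))/(-124377 + a(155, -374)) = (-68339 - 658)/(-124377 + (-8 + 2*(-374))) = -68997/(-124377 + (-8 - 748)) = -68997/(-124377 - 756) = -68997/(-125133) = -68997*(-1/125133) = 22999/41711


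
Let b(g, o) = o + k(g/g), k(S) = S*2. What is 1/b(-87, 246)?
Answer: 1/248 ≈ 0.0040323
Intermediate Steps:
k(S) = 2*S
b(g, o) = 2 + o (b(g, o) = o + 2*(g/g) = o + 2*1 = o + 2 = 2 + o)
1/b(-87, 246) = 1/(2 + 246) = 1/248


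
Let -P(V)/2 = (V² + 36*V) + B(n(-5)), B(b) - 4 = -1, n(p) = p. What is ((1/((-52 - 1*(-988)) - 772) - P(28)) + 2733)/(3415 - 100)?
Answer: 1036973/543660 ≈ 1.9074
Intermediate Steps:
B(b) = 3 (B(b) = 4 - 1 = 3)
P(V) = -6 - 72*V - 2*V² (P(V) = -2*((V² + 36*V) + 3) = -2*(3 + V² + 36*V) = -6 - 72*V - 2*V²)
((1/((-52 - 1*(-988)) - 772) - P(28)) + 2733)/(3415 - 100) = ((1/((-52 - 1*(-988)) - 772) - (-6 - 72*28 - 2*28²)) + 2733)/(3415 - 100) = ((1/((-52 + 988) - 772) - (-6 - 2016 - 2*784)) + 2733)/3315 = ((1/(936 - 772) - (-6 - 2016 - 1568)) + 2733)*(1/3315) = ((1/164 - 1*(-3590)) + 2733)*(1/3315) = ((1/164 + 3590) + 2733)*(1/3315) = (588761/164 + 2733)*(1/3315) = (1036973/164)*(1/3315) = 1036973/543660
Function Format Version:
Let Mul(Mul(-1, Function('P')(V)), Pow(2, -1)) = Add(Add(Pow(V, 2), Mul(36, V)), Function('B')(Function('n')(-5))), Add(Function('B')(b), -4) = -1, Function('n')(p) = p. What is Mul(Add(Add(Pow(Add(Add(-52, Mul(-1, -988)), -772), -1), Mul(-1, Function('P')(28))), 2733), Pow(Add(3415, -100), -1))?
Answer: Rational(1036973, 543660) ≈ 1.9074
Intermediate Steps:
Function('B')(b) = 3 (Function('B')(b) = Add(4, -1) = 3)
Function('P')(V) = Add(-6, Mul(-72, V), Mul(-2, Pow(V, 2))) (Function('P')(V) = Mul(-2, Add(Add(Pow(V, 2), Mul(36, V)), 3)) = Mul(-2, Add(3, Pow(V, 2), Mul(36, V))) = Add(-6, Mul(-72, V), Mul(-2, Pow(V, 2))))
Mul(Add(Add(Pow(Add(Add(-52, Mul(-1, -988)), -772), -1), Mul(-1, Function('P')(28))), 2733), Pow(Add(3415, -100), -1)) = Mul(Add(Add(Pow(Add(Add(-52, Mul(-1, -988)), -772), -1), Mul(-1, Add(-6, Mul(-72, 28), Mul(-2, Pow(28, 2))))), 2733), Pow(Add(3415, -100), -1)) = Mul(Add(Add(Pow(Add(Add(-52, 988), -772), -1), Mul(-1, Add(-6, -2016, Mul(-2, 784)))), 2733), Pow(3315, -1)) = Mul(Add(Add(Pow(Add(936, -772), -1), Mul(-1, Add(-6, -2016, -1568))), 2733), Rational(1, 3315)) = Mul(Add(Add(Pow(164, -1), Mul(-1, -3590)), 2733), Rational(1, 3315)) = Mul(Add(Add(Rational(1, 164), 3590), 2733), Rational(1, 3315)) = Mul(Add(Rational(588761, 164), 2733), Rational(1, 3315)) = Mul(Rational(1036973, 164), Rational(1, 3315)) = Rational(1036973, 543660)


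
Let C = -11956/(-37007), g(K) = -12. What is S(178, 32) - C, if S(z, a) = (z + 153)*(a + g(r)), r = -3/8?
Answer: 244974384/37007 ≈ 6619.7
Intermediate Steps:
r = -3/8 (r = -3*⅛ = -3/8 ≈ -0.37500)
C = 11956/37007 (C = -11956*(-1/37007) = 11956/37007 ≈ 0.32307)
S(z, a) = (-12 + a)*(153 + z) (S(z, a) = (z + 153)*(a - 12) = (153 + z)*(-12 + a) = (-12 + a)*(153 + z))
S(178, 32) - C = (-1836 - 12*178 + 153*32 + 32*178) - 1*11956/37007 = (-1836 - 2136 + 4896 + 5696) - 11956/37007 = 6620 - 11956/37007 = 244974384/37007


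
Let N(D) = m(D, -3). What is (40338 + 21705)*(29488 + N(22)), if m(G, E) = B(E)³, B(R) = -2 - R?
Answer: 1829586027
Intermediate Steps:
m(G, E) = (-2 - E)³
N(D) = 1 (N(D) = -(2 - 3)³ = -1*(-1)³ = -1*(-1) = 1)
(40338 + 21705)*(29488 + N(22)) = (40338 + 21705)*(29488 + 1) = 62043*29489 = 1829586027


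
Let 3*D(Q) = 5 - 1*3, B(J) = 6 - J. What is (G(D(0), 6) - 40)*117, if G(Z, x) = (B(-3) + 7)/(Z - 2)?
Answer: -6084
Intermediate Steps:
D(Q) = 2/3 (D(Q) = (5 - 1*3)/3 = (5 - 3)/3 = (1/3)*2 = 2/3)
G(Z, x) = 16/(-2 + Z) (G(Z, x) = ((6 - 1*(-3)) + 7)/(Z - 2) = ((6 + 3) + 7)/(-2 + Z) = (9 + 7)/(-2 + Z) = 16/(-2 + Z))
(G(D(0), 6) - 40)*117 = (16/(-2 + 2/3) - 40)*117 = (16/(-4/3) - 40)*117 = (16*(-3/4) - 40)*117 = (-12 - 40)*117 = -52*117 = -6084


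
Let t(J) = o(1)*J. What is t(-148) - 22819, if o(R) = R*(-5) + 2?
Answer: -22375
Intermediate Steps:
o(R) = 2 - 5*R (o(R) = -5*R + 2 = 2 - 5*R)
t(J) = -3*J (t(J) = (2 - 5*1)*J = (2 - 5)*J = -3*J)
t(-148) - 22819 = -3*(-148) - 22819 = 444 - 22819 = -22375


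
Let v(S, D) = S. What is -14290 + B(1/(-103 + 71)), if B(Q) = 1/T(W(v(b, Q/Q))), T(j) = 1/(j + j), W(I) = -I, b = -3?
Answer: -14284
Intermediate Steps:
T(j) = 1/(2*j)
B(Q) = 6 (B(Q) = 1/(1/(2*((-1*(-3))))) = 1/((½)/3) = 1/((½)*(⅓)) = 1/(⅙) = 6)
-14290 + B(1/(-103 + 71)) = -14290 + 6 = -14284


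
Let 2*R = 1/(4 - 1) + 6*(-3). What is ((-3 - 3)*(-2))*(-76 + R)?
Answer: -1018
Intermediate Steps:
R = -53/6 (R = (1/(4 - 1) + 6*(-3))/2 = (1/3 - 18)/2 = (⅓ - 18)/2 = (½)*(-53/3) = -53/6 ≈ -8.8333)
((-3 - 3)*(-2))*(-76 + R) = ((-3 - 3)*(-2))*(-76 - 53/6) = -6*(-2)*(-509/6) = 12*(-509/6) = -1018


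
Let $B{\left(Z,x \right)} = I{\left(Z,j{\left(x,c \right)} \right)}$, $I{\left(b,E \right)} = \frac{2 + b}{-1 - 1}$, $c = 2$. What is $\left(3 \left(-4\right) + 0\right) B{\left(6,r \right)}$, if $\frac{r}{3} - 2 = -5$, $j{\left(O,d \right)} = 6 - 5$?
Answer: $48$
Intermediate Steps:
$j{\left(O,d \right)} = 1$ ($j{\left(O,d \right)} = 6 - 5 = 1$)
$r = -9$ ($r = 6 + 3 \left(-5\right) = 6 - 15 = -9$)
$I{\left(b,E \right)} = -1 - \frac{b}{2}$ ($I{\left(b,E \right)} = \frac{2 + b}{-2} = \left(2 + b\right) \left(- \frac{1}{2}\right) = -1 - \frac{b}{2}$)
$B{\left(Z,x \right)} = -1 - \frac{Z}{2}$
$\left(3 \left(-4\right) + 0\right) B{\left(6,r \right)} = \left(3 \left(-4\right) + 0\right) \left(-1 - 3\right) = \left(-12 + 0\right) \left(-1 - 3\right) = \left(-12\right) \left(-4\right) = 48$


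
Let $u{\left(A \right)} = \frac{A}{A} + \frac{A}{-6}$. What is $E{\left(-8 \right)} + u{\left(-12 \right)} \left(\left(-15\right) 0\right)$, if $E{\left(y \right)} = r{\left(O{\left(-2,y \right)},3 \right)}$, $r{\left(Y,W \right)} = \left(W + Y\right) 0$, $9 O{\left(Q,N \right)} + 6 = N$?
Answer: $0$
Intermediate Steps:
$O{\left(Q,N \right)} = - \frac{2}{3} + \frac{N}{9}$
$r{\left(Y,W \right)} = 0$
$E{\left(y \right)} = 0$
$u{\left(A \right)} = 1 - \frac{A}{6}$ ($u{\left(A \right)} = 1 + A \left(- \frac{1}{6}\right) = 1 - \frac{A}{6}$)
$E{\left(-8 \right)} + u{\left(-12 \right)} \left(\left(-15\right) 0\right) = 0 + \left(1 - -2\right) \left(\left(-15\right) 0\right) = 0 + \left(1 + 2\right) 0 = 0 + 3 \cdot 0 = 0 + 0 = 0$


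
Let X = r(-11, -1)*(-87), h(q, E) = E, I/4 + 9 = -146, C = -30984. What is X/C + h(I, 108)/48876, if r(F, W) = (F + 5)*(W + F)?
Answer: 1074672/5258243 ≈ 0.20438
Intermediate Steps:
I = -620 (I = -36 + 4*(-146) = -36 - 584 = -620)
r(F, W) = (5 + F)*(F + W)
X = -6264 (X = ((-11)² + 5*(-11) + 5*(-1) - 11*(-1))*(-87) = (121 - 55 - 5 + 11)*(-87) = 72*(-87) = -6264)
X/C + h(I, 108)/48876 = -6264/(-30984) + 108/48876 = -6264*(-1/30984) + 108*(1/48876) = 261/1291 + 9/4073 = 1074672/5258243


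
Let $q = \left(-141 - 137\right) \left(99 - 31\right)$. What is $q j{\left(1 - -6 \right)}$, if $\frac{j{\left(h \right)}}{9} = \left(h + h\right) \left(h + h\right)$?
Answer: $-33346656$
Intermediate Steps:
$j{\left(h \right)} = 36 h^{2}$ ($j{\left(h \right)} = 9 \left(h + h\right) \left(h + h\right) = 9 \cdot 2 h 2 h = 9 \cdot 4 h^{2} = 36 h^{2}$)
$q = -18904$ ($q = \left(-278\right) 68 = -18904$)
$q j{\left(1 - -6 \right)} = - 18904 \cdot 36 \left(1 - -6\right)^{2} = - 18904 \cdot 36 \left(1 + 6\right)^{2} = - 18904 \cdot 36 \cdot 7^{2} = - 18904 \cdot 36 \cdot 49 = \left(-18904\right) 1764 = -33346656$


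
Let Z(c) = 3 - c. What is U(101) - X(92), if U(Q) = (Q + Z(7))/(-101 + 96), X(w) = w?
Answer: -557/5 ≈ -111.40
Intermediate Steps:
U(Q) = ⅘ - Q/5 (U(Q) = (Q + (3 - 1*7))/(-101 + 96) = (Q + (3 - 7))/(-5) = (Q - 4)*(-⅕) = (-4 + Q)*(-⅕) = ⅘ - Q/5)
U(101) - X(92) = (⅘ - ⅕*101) - 1*92 = (⅘ - 101/5) - 92 = -97/5 - 92 = -557/5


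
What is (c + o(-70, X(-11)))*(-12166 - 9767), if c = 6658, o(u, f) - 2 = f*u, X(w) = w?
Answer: -162962190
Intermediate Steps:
o(u, f) = 2 + f*u
(c + o(-70, X(-11)))*(-12166 - 9767) = (6658 + (2 - 11*(-70)))*(-12166 - 9767) = (6658 + (2 + 770))*(-21933) = (6658 + 772)*(-21933) = 7430*(-21933) = -162962190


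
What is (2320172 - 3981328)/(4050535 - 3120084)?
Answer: -1661156/930451 ≈ -1.7853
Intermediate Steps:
(2320172 - 3981328)/(4050535 - 3120084) = -1661156/930451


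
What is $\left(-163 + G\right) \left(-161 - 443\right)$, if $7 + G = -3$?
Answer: $104492$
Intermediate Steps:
$G = -10$ ($G = -7 - 3 = -10$)
$\left(-163 + G\right) \left(-161 - 443\right) = \left(-163 - 10\right) \left(-161 - 443\right) = \left(-173\right) \left(-604\right) = 104492$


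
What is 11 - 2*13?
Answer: -15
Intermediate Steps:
11 - 2*13 = 11 - 26 = -15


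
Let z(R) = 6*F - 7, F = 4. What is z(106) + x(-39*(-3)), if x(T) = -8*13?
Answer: -87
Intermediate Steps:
x(T) = -104
z(R) = 17 (z(R) = 6*4 - 7 = 24 - 7 = 17)
z(106) + x(-39*(-3)) = 17 - 104 = -87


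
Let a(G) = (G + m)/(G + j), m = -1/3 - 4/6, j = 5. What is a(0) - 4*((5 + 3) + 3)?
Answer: -221/5 ≈ -44.200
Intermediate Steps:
m = -1 (m = -1*⅓ - 4*⅙ = -⅓ - ⅔ = -1)
a(G) = (-1 + G)/(5 + G) (a(G) = (G - 1)/(G + 5) = (-1 + G)/(5 + G))
a(0) - 4*((5 + 3) + 3) = (-1 + 0)/(5 + 0) - 4*((5 + 3) + 3) = -1/5 - 4*(8 + 3) = (⅕)*(-1) - 4*11 = -⅕ - 44 = -221/5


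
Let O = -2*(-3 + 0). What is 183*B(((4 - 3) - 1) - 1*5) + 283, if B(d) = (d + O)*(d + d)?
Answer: -1547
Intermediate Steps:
O = 6 (O = -2*(-3) = 6)
B(d) = 2*d*(6 + d) (B(d) = (d + 6)*(d + d) = (6 + d)*(2*d) = 2*d*(6 + d))
183*B(((4 - 3) - 1) - 1*5) + 283 = 183*(2*(((4 - 3) - 1) - 1*5)*(6 + (((4 - 3) - 1) - 1*5))) + 283 = 183*(2*((1 - 1) - 5)*(6 + ((1 - 1) - 5))) + 283 = 183*(2*(0 - 5)*(6 + (0 - 5))) + 283 = 183*(2*(-5)*(6 - 5)) + 283 = 183*(2*(-5)*1) + 283 = 183*(-10) + 283 = -1830 + 283 = -1547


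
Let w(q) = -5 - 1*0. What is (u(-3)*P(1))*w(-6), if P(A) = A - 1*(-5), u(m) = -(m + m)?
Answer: -180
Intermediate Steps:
u(m) = -2*m
P(A) = 5 + A (P(A) = A + 5 = 5 + A)
w(q) = -5 (w(q) = -5 + 0 = -5)
(u(-3)*P(1))*w(-6) = ((-2*(-3))*(5 + 1))*(-5) = (6*6)*(-5) = 36*(-5) = -180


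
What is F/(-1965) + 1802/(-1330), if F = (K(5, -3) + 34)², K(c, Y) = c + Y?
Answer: -175487/87115 ≈ -2.0144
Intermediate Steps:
K(c, Y) = Y + c
F = 1296 (F = ((-3 + 5) + 34)² = (2 + 34)² = 36² = 1296)
F/(-1965) + 1802/(-1330) = 1296/(-1965) + 1802/(-1330) = 1296*(-1/1965) + 1802*(-1/1330) = -432/655 - 901/665 = -175487/87115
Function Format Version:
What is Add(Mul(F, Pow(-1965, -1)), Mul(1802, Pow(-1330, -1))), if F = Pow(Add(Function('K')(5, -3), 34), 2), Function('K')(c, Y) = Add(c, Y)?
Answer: Rational(-175487, 87115) ≈ -2.0144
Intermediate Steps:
Function('K')(c, Y) = Add(Y, c)
F = 1296 (F = Pow(Add(Add(-3, 5), 34), 2) = Pow(Add(2, 34), 2) = Pow(36, 2) = 1296)
Add(Mul(F, Pow(-1965, -1)), Mul(1802, Pow(-1330, -1))) = Add(Mul(1296, Pow(-1965, -1)), Mul(1802, Pow(-1330, -1))) = Add(Mul(1296, Rational(-1, 1965)), Mul(1802, Rational(-1, 1330))) = Add(Rational(-432, 655), Rational(-901, 665)) = Rational(-175487, 87115)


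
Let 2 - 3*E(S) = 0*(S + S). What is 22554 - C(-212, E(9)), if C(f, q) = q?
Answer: 67660/3 ≈ 22553.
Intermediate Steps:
E(S) = ⅔ (E(S) = ⅔ - 0*(S + S) = ⅔ - 0*2*S = ⅔ - ⅓*0 = ⅔ + 0 = ⅔)
22554 - C(-212, E(9)) = 22554 - 1*⅔ = 22554 - ⅔ = 67660/3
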